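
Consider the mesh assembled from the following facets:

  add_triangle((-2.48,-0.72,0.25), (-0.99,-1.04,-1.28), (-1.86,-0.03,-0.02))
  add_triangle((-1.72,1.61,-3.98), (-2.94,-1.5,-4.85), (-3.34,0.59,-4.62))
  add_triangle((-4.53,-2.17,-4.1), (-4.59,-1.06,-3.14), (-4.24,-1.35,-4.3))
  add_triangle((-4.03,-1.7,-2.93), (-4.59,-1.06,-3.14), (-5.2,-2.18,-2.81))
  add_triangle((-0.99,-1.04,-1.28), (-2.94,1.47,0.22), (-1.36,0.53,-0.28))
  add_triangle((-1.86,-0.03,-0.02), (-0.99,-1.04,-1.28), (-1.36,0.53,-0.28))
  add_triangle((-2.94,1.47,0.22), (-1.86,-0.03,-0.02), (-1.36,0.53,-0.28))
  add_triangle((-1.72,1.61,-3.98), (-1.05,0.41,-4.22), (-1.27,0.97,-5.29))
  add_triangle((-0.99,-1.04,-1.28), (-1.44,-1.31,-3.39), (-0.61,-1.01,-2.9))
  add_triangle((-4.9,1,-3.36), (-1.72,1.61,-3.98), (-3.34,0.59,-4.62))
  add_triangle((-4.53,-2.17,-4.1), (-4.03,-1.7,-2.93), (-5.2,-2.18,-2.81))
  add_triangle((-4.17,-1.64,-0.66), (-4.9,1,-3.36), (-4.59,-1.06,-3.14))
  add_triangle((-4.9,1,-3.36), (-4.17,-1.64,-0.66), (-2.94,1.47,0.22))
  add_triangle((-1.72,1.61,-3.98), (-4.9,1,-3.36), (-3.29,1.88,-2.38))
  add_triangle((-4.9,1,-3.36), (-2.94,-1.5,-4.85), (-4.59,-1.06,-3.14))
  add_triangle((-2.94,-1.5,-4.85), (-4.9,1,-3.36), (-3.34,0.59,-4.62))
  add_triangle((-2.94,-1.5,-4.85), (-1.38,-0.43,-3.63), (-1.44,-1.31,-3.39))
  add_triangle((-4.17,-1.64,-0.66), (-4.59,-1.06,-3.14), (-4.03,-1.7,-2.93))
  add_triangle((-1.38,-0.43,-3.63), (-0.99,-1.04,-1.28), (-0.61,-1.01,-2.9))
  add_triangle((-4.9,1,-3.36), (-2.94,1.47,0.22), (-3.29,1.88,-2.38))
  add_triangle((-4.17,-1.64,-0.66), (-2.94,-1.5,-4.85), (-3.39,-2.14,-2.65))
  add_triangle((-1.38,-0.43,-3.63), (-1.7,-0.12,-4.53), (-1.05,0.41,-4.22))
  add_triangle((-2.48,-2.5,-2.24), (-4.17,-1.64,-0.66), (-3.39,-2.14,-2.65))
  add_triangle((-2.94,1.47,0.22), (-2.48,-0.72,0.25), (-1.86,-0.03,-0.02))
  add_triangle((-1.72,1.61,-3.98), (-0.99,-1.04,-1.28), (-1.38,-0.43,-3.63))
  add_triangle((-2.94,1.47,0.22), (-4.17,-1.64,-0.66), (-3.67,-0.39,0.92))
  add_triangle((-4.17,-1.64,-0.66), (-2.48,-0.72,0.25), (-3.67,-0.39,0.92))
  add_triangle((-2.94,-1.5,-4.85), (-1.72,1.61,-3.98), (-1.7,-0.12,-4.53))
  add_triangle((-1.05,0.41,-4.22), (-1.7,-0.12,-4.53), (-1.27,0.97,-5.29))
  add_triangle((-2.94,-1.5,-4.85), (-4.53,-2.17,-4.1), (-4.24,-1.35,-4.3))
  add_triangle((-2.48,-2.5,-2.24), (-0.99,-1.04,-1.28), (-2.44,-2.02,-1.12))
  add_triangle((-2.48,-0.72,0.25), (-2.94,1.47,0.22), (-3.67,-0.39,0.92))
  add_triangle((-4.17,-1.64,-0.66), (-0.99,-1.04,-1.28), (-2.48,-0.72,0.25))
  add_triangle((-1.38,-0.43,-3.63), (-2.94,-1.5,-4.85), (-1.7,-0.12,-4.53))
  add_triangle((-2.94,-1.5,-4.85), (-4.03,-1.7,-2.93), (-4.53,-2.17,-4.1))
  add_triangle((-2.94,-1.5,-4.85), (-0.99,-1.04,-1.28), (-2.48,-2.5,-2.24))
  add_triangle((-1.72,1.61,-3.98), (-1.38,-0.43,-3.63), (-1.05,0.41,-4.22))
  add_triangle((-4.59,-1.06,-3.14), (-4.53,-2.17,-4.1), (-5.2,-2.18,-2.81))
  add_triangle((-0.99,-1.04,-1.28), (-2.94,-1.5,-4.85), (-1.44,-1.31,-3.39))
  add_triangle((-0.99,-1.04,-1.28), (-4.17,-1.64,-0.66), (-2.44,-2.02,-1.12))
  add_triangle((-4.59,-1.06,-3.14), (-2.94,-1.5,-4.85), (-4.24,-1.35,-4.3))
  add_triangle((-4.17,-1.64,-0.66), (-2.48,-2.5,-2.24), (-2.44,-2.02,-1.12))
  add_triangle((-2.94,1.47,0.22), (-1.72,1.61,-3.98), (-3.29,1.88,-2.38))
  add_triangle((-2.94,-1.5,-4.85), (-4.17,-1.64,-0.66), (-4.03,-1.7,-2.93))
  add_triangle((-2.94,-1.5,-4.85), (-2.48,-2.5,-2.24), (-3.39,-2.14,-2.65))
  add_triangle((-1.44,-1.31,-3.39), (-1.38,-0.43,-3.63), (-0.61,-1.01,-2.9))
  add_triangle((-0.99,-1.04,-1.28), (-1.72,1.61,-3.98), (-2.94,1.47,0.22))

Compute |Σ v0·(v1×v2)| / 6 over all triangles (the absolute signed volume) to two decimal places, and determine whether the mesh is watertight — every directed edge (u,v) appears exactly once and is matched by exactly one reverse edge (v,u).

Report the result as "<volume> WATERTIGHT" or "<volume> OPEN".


Per-triangle v0·(v1×v2)/6:
  t1: -0.3554
  t2: +2.3690
  t3: +0.9192
  t4: -0.5695
  t5: +0.1876
  t6: -0.3014
  t7: -0.1679
  t8: -0.2738
  t9: +0.1637
  t10: +2.6049
  t11: -0.1616
  t12: +3.5714
  t13: +6.1115
  t14: +2.6367
  t15: +4.6340
  t16: +3.7834
  t17: +0.5178
  t18: +1.3801
  t19: -0.4677
  t20: +2.2950
  t21: +1.9536
  t22: +0.1275
  t23: +1.2036
  t24: -0.1832
  t25: -0.7451
  t26: +2.2377
  t27: +0.2040
  t28: +1.6849
  t29: +0.1655
  t30: +1.1577
  t31: -0.0513
  t32: -0.5496
  t33: +0.0912
  t34: +0.2639
  t35: -0.3313
  t36: +0.2715
  t37: -0.8119
  t38: +1.3923
  t39: +0.3655
  t40: -0.4960
  t41: -0.0737
  t42: +0.5840
  t43: +0.4920
  t44: +0.1970
  t45: +1.4079
  t46: +0.3316
  t47: -3.5880
Σ = +36.1784 → |volume| = 36.18

Directed edges: 141 total; 3 unmatched, e.g. (-1.27,0.97,-5.29)→(-1.72,1.61,-3.98) → open.

36.18 OPEN


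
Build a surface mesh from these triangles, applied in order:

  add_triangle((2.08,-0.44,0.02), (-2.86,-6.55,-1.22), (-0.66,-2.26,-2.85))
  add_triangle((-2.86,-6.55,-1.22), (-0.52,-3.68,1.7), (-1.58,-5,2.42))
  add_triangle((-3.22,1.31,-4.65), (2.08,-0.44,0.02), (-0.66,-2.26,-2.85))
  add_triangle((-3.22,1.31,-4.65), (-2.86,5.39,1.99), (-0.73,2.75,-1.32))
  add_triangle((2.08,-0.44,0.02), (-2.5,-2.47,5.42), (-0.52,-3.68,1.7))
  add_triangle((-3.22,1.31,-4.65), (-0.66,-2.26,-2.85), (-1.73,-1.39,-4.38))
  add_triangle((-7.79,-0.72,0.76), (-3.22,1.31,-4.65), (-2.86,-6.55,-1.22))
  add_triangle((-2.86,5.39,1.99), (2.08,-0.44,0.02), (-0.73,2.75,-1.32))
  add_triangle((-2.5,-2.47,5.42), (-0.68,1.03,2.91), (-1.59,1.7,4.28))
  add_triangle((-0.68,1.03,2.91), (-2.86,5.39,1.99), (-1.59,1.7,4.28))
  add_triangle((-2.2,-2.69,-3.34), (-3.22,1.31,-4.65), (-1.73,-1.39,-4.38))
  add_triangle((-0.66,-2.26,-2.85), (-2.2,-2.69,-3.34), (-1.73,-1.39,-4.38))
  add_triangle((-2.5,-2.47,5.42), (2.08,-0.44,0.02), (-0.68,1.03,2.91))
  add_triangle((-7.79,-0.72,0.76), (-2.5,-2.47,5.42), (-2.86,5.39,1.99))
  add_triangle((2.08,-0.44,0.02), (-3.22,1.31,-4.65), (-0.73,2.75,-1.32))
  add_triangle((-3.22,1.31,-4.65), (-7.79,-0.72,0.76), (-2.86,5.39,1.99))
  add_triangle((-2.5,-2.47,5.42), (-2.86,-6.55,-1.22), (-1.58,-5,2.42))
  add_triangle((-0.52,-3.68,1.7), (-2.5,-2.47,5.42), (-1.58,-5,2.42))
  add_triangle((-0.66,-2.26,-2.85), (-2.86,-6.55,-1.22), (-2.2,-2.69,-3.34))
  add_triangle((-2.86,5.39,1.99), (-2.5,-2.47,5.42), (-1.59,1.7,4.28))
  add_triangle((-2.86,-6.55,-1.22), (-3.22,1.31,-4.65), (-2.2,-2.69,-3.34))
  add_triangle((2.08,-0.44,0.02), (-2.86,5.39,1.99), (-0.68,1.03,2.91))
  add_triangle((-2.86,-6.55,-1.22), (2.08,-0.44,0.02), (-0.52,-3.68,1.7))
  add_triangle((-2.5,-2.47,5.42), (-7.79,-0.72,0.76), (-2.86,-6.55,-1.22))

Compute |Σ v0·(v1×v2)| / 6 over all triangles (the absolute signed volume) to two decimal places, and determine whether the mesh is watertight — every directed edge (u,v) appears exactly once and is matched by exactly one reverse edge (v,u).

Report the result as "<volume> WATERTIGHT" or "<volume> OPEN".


Per-triangle v0·(v1×v2)/6:
  t1: +6.0614
  t2: +2.4054
  t3: +4.4623
  t4: +8.6597
  t5: +5.3802
  t6: -0.4219
  t7: +43.6406
  t8: +3.9933
  t9: +1.3662
  t10: +1.1255
  t11: +3.4372
  t12: +1.4257
  t13: +4.7044
  t14: +42.9725
  t15: +3.8700
  t16: +40.0141
  t17: +9.0726
  t18: +2.1470
  t19: +3.7320
  t20: +8.5895
  t21: +6.2737
  t22: +4.2182
  t23: +5.7959
  t24: +46.5990
Σ = +259.5244 → |volume| = 259.52

Directed edges: 72 total, each appears once with its reverse present → watertight.

259.52 WATERTIGHT


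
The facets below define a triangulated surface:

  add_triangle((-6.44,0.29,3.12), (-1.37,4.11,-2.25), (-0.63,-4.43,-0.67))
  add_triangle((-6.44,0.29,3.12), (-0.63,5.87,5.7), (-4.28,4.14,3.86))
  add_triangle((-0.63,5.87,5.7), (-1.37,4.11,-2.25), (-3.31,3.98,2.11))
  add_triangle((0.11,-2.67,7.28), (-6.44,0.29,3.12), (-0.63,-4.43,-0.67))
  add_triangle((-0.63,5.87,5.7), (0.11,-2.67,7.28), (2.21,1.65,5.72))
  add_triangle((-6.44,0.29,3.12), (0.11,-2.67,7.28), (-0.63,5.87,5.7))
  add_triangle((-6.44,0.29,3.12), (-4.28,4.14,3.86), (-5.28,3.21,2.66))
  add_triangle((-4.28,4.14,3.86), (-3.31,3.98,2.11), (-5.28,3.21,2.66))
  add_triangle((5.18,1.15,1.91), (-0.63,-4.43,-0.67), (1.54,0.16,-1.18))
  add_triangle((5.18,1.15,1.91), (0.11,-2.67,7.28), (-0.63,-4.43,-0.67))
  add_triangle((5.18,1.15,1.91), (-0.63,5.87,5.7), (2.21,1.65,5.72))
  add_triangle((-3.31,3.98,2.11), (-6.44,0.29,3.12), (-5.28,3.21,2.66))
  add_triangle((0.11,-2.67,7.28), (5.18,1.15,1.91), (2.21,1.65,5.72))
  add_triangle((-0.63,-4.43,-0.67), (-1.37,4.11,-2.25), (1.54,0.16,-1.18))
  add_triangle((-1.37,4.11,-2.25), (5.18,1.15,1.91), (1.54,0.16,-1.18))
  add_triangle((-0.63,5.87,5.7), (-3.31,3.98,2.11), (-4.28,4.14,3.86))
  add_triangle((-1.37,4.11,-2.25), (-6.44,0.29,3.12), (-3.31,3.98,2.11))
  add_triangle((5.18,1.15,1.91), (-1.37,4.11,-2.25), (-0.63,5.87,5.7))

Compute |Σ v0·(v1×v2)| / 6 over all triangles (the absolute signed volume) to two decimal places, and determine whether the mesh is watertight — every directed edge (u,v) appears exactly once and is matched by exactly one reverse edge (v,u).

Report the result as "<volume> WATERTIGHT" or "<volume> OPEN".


Per-triangle v0·(v1×v2)/6:
  t1: +18.1806
  t2: +11.6551
  t3: +16.0073
  t4: +37.8817
  t5: +23.7676
  t6: +61.4115
  t7: +5.2671
  t8: +2.3514
  t9: +6.4049
  t10: +27.8317
  t11: +19.5125
  t12: -1.1961
  t13: +18.6563
  t14: +4.9546
  t15: +6.9348
  t16: +6.1332
  t17: +14.1813
  t18: +31.6605
Σ = +311.5960 → |volume| = 311.60

Directed edges: 54 total, each appears once with its reverse present → watertight.

311.60 WATERTIGHT


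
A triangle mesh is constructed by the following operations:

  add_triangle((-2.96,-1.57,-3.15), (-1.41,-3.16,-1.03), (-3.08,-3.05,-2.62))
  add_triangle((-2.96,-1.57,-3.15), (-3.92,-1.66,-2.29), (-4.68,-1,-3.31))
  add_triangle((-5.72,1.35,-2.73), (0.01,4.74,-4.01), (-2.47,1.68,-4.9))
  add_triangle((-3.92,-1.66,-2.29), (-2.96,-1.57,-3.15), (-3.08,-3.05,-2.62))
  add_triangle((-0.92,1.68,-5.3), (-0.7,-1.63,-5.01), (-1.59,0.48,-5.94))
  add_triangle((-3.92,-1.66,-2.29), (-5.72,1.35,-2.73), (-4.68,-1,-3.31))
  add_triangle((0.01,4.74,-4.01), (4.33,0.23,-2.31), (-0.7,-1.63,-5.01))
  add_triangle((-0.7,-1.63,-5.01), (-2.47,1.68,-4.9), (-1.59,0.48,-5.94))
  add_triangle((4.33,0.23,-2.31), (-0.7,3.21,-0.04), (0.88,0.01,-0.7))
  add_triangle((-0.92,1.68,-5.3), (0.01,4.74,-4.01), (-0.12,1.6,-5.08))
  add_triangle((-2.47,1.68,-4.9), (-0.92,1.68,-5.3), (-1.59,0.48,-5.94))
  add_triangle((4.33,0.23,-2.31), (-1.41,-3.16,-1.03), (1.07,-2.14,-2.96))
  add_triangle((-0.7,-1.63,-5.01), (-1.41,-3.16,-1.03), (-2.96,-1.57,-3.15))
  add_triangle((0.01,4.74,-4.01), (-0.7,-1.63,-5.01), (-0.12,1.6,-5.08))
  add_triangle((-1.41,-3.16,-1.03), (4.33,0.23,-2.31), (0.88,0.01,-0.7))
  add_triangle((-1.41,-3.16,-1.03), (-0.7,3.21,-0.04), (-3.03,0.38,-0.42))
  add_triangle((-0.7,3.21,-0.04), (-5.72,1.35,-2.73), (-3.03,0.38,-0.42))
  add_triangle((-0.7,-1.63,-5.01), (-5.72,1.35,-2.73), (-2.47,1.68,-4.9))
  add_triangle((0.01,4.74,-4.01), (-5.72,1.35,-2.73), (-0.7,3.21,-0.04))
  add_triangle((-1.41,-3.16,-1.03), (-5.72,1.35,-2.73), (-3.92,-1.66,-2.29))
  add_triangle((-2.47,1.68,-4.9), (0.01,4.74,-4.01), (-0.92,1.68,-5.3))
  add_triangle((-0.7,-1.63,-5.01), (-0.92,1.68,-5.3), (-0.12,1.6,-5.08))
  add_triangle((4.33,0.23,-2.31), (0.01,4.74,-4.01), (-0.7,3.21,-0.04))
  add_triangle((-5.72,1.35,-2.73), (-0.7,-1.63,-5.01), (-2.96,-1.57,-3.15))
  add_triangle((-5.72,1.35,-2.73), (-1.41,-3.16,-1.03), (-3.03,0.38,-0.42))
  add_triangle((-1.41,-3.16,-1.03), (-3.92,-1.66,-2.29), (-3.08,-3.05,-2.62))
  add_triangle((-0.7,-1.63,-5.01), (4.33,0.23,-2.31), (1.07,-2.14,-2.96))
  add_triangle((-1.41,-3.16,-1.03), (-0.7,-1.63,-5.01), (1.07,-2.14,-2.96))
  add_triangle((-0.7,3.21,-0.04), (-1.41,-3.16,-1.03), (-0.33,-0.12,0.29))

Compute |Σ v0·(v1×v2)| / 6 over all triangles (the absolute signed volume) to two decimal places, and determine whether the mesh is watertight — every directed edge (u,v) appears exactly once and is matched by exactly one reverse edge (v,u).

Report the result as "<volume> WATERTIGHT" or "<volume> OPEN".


118.19 OPEN

Per-triangle v0·(v1×v2)/6:
  t1: +0.4539
  t2: +1.0305
  t3: +12.6246
  t4: +1.4508
  t5: +1.7990
  t6: +1.8119
  t7: +23.0164
  t8: +1.5186
  t9: -0.5512
  t10: +2.3407
  t11: +2.0694
  t12: +2.4938
  t13: +5.3675
  t14: -1.4279
  t15: -0.4660
  t16: -1.2198
  t17: +3.0725
  t18: +11.2588
  t19: +12.9833
  t20: +0.5155
  t21: +5.0414
  t22: +2.1640
  t23: +7.9704
  t24: +7.1395
  t25: +3.5309
  t26: +1.1389
  t27: +5.7885
  t28: +4.7437
  t29: +0.5278
Σ = +118.1875 → |volume| = 118.19

Directed edges: 87 total; 7 unmatched, e.g. (-4.68,-1,-3.31)→(-2.96,-1.57,-3.15) → open.


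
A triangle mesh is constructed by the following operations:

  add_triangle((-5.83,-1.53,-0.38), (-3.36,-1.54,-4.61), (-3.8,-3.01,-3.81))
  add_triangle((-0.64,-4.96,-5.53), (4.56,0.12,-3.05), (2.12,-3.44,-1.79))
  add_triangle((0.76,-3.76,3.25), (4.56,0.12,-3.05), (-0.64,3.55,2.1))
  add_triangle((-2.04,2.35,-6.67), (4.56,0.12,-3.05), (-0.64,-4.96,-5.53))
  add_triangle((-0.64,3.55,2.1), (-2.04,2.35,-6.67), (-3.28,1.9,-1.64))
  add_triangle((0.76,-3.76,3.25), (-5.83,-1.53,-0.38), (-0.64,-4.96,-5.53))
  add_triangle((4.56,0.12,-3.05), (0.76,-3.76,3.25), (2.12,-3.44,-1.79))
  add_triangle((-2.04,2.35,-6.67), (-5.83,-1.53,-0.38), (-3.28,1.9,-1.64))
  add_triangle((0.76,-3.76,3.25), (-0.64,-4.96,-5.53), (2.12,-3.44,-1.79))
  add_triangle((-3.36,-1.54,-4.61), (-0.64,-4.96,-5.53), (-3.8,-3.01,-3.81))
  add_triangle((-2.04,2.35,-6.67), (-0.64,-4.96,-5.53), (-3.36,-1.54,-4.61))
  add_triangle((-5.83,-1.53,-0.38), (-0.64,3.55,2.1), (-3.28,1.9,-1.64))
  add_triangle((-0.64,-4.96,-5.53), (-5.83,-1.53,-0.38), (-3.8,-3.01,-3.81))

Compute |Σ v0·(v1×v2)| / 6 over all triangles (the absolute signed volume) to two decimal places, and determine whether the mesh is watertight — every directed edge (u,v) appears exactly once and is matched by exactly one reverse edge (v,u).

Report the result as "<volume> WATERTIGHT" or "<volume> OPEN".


Per-triangle v0·(v1×v2)/6:
  t1: +6.3092
  t2: +14.4318
  t3: +14.9912
  t4: +41.0681
  t5: +11.3653
  t6: +36.0171
  t7: +11.0539
  t8: +13.5375
  t9: +13.6680
  t10: +6.9724
  t11: +18.6740
  t12: +10.8976
  t13: +5.8536
Σ = +204.8397 → |volume| = 204.84

Directed edges: 39 total; 9 unmatched, e.g. (-5.83,-1.53,-0.38)→(-3.36,-1.54,-4.61) → open.

204.84 OPEN


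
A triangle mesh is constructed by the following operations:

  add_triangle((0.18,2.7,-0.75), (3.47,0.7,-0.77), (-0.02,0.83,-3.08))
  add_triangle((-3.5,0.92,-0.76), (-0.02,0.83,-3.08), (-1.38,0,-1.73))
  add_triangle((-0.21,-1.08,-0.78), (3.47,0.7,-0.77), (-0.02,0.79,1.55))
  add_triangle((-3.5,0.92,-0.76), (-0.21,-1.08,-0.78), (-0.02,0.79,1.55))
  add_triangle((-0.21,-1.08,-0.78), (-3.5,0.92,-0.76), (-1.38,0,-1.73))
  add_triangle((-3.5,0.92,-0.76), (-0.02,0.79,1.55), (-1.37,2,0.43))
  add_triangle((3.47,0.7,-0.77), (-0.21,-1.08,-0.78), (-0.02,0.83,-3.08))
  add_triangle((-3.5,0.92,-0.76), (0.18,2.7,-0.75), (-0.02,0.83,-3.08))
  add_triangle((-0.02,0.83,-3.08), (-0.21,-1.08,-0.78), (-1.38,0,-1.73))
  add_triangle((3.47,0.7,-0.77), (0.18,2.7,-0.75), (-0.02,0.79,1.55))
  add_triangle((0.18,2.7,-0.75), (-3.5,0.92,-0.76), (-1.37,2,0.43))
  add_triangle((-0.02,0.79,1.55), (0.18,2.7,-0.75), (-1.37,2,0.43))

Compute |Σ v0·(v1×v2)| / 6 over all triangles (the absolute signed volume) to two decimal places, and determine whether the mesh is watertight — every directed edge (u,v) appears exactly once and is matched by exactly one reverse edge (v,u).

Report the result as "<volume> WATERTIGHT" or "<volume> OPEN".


Per-triangle v0·(v1×v2)/6:
  t1: +4.4091
  t2: +1.3389
  t3: +0.5479
  t4: +0.6931
  t5: +0.7918
  t6: +1.1539
  t7: +2.2497
  t8: +4.5494
  t9: +0.8575
  t10: +2.7070
  t11: +1.9207
  t12: +1.1648
Σ = +22.3838 → |volume| = 22.38

Directed edges: 36 total, each appears once with its reverse present → watertight.

22.38 WATERTIGHT


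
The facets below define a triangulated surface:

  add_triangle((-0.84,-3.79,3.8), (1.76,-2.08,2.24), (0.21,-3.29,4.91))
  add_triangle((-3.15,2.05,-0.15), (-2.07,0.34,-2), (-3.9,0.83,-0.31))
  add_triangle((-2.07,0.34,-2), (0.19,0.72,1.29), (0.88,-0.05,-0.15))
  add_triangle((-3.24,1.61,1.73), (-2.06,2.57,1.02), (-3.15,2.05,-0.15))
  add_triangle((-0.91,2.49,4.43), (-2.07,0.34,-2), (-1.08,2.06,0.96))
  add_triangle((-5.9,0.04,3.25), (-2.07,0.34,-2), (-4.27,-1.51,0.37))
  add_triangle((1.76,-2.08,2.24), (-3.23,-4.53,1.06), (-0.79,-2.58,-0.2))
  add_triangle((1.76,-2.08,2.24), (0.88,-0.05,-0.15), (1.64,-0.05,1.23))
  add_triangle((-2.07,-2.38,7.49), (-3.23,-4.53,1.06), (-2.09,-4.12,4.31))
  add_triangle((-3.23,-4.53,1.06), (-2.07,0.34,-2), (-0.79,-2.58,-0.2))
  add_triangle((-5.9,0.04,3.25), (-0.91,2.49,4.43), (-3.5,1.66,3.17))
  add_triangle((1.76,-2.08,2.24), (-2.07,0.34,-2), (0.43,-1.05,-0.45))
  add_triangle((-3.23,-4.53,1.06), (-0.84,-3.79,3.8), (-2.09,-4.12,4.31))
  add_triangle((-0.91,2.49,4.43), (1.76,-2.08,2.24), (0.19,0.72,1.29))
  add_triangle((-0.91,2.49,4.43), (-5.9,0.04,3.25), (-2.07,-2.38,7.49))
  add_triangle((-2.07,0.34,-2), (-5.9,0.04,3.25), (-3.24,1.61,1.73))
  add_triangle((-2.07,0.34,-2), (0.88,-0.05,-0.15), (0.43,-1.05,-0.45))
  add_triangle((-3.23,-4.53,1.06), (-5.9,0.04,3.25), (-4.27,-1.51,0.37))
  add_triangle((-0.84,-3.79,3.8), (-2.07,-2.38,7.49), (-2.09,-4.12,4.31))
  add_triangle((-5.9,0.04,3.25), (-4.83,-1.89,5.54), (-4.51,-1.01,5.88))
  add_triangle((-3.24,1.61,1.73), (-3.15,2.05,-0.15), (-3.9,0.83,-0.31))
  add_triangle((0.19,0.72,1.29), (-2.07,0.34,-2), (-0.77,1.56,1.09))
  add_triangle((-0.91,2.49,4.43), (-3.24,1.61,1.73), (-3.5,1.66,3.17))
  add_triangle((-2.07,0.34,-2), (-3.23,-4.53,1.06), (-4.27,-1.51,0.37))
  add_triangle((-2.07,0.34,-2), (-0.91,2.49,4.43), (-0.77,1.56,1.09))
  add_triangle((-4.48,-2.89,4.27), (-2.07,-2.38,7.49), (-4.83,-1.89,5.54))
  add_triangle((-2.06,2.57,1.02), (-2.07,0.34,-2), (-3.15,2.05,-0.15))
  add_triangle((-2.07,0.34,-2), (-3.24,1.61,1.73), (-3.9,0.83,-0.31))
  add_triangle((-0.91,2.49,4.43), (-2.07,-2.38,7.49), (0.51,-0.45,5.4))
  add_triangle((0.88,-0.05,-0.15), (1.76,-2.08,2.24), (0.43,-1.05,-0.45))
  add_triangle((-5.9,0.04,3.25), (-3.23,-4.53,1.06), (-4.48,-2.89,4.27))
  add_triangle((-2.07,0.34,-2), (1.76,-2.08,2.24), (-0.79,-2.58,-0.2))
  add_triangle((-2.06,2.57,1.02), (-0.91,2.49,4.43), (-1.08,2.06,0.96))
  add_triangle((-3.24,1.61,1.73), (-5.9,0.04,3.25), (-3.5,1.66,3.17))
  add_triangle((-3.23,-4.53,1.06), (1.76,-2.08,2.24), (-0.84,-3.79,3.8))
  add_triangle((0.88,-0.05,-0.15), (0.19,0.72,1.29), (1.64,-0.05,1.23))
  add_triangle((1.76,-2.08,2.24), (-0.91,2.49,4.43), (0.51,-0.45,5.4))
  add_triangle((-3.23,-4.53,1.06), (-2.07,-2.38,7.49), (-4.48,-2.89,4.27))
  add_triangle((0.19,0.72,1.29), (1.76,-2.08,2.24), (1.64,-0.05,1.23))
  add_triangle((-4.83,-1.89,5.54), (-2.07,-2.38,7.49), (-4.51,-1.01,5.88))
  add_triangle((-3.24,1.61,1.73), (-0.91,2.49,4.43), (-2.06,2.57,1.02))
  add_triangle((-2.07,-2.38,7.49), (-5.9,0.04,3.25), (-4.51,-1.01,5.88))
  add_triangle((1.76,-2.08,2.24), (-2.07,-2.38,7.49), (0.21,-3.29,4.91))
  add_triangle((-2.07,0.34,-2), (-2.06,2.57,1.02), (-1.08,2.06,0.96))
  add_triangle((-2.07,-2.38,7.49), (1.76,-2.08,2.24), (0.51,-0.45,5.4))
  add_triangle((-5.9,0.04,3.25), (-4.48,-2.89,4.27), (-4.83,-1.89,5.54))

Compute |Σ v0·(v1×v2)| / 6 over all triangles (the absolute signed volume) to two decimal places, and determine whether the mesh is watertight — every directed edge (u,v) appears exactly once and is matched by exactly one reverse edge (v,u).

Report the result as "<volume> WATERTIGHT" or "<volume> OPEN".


150.96 OPEN

Per-triangle v0·(v1×v2)/6:
  t1: +2.1689
  t2: +1.6394
  t3: +0.2953
  t4: +1.5088
  t5: -1.8306
  t6: +5.3875
  t7: +3.3573
  t8: +0.4545
  t9: +5.3793
  t10: +2.9250
  t11: +3.2877
  t12: +0.7170
  t13: +2.8403
  t14: +1.1134
  t15: +24.7576
  t16: +4.8862
  t17: +0.3662
  t18: +7.7836
  t19: +3.6195
  t20: +3.4739
  t21: +1.7223
  t22: -0.0719
  t23: +1.6005
  t24: +4.6592
  t25: +1.1449
  t26: +5.7799
  t27: +0.6360
  t28: -0.9683
  t29: +9.2461
  t30: +0.4915
  t31: +10.1322
  t32: -0.1563
  t33: +0.7758
  t34: +2.0276
  t35: +4.6677
  t36: +0.1534
  t37: +1.7210
  t38: +11.6520
  t39: +0.8181
  t40: +4.0019
  t41: +3.3814
  t42: -1.4966
  t43: +2.4609
  t44: +0.4127
  t45: +7.1796
  t46: +4.8614
Σ = +150.9638 → |volume| = 150.96

Directed edges: 138 total; 6 unmatched, e.g. (0.21,-3.29,4.91)→(-0.84,-3.79,3.8) → open.


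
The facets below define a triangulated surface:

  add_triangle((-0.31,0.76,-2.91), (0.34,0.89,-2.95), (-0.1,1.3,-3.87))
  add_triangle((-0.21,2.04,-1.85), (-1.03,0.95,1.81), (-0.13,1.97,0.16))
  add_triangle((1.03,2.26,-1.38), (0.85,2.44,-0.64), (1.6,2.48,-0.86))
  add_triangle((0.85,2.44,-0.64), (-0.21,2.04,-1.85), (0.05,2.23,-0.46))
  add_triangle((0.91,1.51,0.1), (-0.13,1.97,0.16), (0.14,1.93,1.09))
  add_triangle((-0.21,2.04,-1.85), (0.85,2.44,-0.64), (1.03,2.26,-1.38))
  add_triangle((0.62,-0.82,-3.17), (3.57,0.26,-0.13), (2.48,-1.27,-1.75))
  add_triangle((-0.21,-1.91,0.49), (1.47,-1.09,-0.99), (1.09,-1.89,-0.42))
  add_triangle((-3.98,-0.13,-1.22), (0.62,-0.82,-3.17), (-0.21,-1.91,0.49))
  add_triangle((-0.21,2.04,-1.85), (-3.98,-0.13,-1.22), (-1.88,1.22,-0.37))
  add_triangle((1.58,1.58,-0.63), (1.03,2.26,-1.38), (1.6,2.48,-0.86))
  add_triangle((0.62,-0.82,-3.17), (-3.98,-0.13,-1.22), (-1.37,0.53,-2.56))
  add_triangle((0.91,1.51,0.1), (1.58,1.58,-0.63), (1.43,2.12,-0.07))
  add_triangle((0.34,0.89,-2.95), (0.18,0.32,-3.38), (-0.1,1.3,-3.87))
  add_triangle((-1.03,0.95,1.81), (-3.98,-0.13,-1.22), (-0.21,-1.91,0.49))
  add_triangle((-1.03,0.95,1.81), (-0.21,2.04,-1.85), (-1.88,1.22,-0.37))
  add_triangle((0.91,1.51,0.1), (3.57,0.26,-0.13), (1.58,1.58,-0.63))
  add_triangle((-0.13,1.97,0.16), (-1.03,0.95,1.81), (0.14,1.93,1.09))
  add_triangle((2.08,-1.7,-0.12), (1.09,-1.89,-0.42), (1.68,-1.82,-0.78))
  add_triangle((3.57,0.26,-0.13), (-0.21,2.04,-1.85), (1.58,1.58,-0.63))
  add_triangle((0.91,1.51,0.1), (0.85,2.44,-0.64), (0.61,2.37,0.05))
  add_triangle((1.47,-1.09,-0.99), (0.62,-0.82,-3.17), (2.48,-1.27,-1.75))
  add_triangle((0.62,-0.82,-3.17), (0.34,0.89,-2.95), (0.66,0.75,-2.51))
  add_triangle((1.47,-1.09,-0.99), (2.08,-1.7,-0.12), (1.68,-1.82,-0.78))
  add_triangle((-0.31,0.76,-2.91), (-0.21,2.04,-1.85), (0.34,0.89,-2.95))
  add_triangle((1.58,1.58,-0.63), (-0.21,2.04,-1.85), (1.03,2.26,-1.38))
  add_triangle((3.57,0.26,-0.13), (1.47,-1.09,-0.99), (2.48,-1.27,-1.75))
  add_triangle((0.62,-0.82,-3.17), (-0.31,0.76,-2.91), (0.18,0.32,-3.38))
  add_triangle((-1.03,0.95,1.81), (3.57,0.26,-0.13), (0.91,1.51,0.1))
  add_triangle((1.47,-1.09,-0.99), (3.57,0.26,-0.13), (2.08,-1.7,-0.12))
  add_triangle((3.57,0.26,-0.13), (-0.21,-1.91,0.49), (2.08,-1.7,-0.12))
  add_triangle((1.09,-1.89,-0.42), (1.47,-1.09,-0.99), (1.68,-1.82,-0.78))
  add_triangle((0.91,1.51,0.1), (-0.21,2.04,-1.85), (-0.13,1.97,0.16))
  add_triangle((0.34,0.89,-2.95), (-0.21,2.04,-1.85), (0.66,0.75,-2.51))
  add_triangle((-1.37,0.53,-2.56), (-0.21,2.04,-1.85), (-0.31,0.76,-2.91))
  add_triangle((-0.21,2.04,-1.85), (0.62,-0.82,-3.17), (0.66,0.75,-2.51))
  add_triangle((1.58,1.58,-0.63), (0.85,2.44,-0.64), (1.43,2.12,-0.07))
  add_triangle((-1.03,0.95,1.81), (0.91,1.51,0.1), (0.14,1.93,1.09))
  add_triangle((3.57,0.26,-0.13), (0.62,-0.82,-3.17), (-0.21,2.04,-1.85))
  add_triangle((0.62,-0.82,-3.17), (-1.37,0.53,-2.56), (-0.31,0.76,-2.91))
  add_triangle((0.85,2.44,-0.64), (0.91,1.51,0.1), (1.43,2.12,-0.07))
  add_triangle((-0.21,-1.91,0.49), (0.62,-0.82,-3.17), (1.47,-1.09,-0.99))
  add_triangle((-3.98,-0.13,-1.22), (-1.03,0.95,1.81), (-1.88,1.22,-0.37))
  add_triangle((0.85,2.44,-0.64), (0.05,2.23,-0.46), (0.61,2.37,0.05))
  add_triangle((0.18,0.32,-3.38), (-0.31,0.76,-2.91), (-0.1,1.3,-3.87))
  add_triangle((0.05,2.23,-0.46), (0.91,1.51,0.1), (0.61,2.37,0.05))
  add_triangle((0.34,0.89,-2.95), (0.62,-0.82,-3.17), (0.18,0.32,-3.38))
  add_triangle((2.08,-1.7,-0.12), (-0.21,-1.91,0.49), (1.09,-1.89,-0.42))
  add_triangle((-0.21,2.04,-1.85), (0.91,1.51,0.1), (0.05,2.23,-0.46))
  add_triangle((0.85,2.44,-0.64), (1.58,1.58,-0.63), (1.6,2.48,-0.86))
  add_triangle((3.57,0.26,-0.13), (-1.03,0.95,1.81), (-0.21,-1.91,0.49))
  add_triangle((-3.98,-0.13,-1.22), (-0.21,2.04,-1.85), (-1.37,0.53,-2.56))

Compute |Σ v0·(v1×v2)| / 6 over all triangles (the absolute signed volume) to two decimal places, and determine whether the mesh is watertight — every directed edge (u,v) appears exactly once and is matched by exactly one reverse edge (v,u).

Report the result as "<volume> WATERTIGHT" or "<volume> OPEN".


Per-triangle v0·(v1×v2)/6:
  t1: -0.0737
  t2: +0.6831
  t3: +0.2150
  t4: +0.4354
  t5: +0.3114
  t6: +0.4245
  t7: +1.8622
  t8: +0.0666
  t9: +4.5508
  t10: +1.7979
  t11: +0.1527
  t12: +2.4738
  t13: +0.0051
  t14: +0.2015
  t15: +3.0453
  t16: +1.3602
  t17: +0.6078
  t18: +0.4485
  t19: +0.1813
  t20: +0.9191
  t21: +0.1484
  t22: +0.3907
  t23: +0.3229
  t24: +0.1666
  t25: +0.4948
  t26: +0.0520
  t27: +0.3738
  t28: +0.1703
  t29: +1.4414
  t30: +1.0001
  t31: +0.5813
  t32: +0.0489
  t33: +0.6688
  t34: +0.2686
  t35: +0.8294
  t36: -0.6477
  t37: +0.2641
  t38: +0.0618
  t39: +4.8052
  t40: +0.9414
  t41: +0.0636
  t42: +1.4238
  t43: +1.6723
  t44: +0.1876
  t45: +0.1610
  t46: -0.0903
  t47: +0.2706
  t48: +0.4232
  t49: -0.4263
  t50: +0.0232
  t51: +2.2924
  t52: +2.2249
Σ = +40.2770 → |volume| = 40.28

Directed edges: 156 total, each appears once with its reverse present → watertight.

40.28 WATERTIGHT


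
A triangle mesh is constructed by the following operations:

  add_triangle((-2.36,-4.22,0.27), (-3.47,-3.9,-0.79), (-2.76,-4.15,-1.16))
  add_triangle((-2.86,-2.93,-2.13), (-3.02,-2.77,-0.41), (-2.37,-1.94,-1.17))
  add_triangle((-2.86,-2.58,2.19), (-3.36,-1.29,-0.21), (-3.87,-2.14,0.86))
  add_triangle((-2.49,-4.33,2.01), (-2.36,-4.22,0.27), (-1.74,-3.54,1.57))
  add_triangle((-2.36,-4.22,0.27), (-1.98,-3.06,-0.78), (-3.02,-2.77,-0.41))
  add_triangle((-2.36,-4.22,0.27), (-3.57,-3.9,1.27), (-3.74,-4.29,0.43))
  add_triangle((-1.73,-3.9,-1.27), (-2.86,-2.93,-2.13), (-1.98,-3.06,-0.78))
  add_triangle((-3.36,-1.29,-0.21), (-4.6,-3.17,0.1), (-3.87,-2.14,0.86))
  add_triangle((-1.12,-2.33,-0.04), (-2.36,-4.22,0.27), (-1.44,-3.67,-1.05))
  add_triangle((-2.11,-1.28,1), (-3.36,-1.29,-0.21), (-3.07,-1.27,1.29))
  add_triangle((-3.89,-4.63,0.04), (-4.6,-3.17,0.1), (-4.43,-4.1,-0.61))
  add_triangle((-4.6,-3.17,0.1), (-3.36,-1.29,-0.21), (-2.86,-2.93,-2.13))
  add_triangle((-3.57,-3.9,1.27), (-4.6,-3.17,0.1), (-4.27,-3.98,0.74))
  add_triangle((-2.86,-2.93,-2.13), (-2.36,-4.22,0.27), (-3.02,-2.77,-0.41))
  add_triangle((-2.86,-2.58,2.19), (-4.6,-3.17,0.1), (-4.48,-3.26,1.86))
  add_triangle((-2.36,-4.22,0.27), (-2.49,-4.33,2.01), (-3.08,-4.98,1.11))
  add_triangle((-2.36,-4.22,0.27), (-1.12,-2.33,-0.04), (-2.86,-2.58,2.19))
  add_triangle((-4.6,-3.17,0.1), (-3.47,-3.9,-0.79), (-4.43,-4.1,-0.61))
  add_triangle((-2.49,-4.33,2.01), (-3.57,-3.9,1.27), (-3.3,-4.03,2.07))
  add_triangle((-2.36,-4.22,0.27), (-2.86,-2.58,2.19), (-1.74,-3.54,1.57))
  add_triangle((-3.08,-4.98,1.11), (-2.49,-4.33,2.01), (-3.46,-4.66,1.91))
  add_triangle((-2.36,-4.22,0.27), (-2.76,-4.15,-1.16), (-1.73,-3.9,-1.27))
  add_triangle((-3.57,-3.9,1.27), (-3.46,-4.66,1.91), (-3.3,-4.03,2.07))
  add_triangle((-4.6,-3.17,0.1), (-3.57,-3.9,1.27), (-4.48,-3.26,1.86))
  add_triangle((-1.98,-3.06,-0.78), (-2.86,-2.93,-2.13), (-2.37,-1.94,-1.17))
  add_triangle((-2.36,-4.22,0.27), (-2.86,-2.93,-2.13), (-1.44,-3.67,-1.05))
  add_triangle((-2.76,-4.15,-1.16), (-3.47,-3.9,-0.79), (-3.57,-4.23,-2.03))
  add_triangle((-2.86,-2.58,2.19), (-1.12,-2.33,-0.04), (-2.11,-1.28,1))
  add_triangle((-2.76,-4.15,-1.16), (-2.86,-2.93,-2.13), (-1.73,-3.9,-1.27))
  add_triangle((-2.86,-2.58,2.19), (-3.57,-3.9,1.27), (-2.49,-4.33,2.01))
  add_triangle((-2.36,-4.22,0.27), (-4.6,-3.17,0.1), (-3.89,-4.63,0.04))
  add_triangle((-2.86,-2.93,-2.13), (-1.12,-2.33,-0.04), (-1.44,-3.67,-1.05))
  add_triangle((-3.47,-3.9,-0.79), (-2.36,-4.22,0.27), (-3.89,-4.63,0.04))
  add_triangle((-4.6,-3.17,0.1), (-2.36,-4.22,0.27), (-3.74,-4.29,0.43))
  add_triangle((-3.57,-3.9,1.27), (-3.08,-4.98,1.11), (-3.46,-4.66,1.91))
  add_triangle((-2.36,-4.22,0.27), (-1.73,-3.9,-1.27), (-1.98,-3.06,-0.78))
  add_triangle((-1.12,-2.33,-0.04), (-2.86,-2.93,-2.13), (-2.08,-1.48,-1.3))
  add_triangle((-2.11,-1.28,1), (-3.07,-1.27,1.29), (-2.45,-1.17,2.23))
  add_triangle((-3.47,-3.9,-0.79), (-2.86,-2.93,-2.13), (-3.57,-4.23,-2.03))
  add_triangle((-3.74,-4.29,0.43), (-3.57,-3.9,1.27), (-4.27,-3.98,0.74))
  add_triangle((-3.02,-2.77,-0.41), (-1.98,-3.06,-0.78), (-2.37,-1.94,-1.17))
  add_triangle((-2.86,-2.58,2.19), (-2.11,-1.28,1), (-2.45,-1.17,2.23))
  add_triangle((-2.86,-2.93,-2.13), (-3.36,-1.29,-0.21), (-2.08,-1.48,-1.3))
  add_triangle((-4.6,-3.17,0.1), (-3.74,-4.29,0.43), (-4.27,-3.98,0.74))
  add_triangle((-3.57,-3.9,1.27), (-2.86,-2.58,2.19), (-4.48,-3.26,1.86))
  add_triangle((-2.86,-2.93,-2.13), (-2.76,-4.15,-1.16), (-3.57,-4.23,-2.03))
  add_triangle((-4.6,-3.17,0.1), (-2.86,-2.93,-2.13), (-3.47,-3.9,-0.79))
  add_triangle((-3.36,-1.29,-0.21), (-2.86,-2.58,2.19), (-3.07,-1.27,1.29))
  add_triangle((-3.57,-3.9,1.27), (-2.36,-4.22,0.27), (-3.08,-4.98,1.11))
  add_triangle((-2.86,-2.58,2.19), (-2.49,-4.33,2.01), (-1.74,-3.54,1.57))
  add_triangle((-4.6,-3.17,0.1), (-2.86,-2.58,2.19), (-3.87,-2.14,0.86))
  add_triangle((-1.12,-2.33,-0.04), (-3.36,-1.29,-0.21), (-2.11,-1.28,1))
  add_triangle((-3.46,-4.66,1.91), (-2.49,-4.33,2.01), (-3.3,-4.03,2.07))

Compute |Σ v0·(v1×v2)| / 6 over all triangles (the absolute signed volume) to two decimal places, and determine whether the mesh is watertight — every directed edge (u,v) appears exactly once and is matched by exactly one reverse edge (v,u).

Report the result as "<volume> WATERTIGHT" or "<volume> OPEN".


Per-triangle v0·(v1×v2)/6:
  t1: +0.9713
  t2: +0.3359
  t3: -0.0467
  t4: +0.3569
  t5: -0.8985
  t6: +0.8104
  t7: -0.6954
  t8: +0.7243
  t9: +0.0840
  t10: -0.3321
  t11: +1.0198
  t12: +1.9316
  t13: +0.2340
  t14: +1.8930
  t15: -0.5414
  t16: +0.3214
  t17: +0.0722
  t18: -0.1222
  t19: -0.5740
  t20: -1.6805
  t21: +0.6371
  t22: +0.9216
  t23: +0.2975
  t24: +1.7878
  t25: -0.4542
  t26: +2.1019
  t27: +0.6708
  t28: -0.6540
  t29: +0.8966
  t30: +1.4873
  t31: +0.4154
  t32: -0.8181
  t33: +0.7187
  t34: +0.4062
  t35: +0.6452
  t36: -0.5967
  t37: -0.3868
  t38: -0.2410
  t39: +0.3863
  t40: +0.4615
  t41: -0.5912
  t42: -0.4104
  t43: +0.4557
  t44: +0.5724
  t45: +1.0539
  t46: +0.1519
  t47: +1.8993
  t48: +1.1086
  t49: +0.5614
  t50: +0.1390
  t51: +1.2219
  t52: -1.1964
  t53: +0.2917
Σ = +17.8051 → |volume| = 17.81

Directed edges: 159 total; 9 unmatched, e.g. (-4.43,-4.1,-0.61)→(-3.89,-4.63,0.04) → open.

17.81 OPEN


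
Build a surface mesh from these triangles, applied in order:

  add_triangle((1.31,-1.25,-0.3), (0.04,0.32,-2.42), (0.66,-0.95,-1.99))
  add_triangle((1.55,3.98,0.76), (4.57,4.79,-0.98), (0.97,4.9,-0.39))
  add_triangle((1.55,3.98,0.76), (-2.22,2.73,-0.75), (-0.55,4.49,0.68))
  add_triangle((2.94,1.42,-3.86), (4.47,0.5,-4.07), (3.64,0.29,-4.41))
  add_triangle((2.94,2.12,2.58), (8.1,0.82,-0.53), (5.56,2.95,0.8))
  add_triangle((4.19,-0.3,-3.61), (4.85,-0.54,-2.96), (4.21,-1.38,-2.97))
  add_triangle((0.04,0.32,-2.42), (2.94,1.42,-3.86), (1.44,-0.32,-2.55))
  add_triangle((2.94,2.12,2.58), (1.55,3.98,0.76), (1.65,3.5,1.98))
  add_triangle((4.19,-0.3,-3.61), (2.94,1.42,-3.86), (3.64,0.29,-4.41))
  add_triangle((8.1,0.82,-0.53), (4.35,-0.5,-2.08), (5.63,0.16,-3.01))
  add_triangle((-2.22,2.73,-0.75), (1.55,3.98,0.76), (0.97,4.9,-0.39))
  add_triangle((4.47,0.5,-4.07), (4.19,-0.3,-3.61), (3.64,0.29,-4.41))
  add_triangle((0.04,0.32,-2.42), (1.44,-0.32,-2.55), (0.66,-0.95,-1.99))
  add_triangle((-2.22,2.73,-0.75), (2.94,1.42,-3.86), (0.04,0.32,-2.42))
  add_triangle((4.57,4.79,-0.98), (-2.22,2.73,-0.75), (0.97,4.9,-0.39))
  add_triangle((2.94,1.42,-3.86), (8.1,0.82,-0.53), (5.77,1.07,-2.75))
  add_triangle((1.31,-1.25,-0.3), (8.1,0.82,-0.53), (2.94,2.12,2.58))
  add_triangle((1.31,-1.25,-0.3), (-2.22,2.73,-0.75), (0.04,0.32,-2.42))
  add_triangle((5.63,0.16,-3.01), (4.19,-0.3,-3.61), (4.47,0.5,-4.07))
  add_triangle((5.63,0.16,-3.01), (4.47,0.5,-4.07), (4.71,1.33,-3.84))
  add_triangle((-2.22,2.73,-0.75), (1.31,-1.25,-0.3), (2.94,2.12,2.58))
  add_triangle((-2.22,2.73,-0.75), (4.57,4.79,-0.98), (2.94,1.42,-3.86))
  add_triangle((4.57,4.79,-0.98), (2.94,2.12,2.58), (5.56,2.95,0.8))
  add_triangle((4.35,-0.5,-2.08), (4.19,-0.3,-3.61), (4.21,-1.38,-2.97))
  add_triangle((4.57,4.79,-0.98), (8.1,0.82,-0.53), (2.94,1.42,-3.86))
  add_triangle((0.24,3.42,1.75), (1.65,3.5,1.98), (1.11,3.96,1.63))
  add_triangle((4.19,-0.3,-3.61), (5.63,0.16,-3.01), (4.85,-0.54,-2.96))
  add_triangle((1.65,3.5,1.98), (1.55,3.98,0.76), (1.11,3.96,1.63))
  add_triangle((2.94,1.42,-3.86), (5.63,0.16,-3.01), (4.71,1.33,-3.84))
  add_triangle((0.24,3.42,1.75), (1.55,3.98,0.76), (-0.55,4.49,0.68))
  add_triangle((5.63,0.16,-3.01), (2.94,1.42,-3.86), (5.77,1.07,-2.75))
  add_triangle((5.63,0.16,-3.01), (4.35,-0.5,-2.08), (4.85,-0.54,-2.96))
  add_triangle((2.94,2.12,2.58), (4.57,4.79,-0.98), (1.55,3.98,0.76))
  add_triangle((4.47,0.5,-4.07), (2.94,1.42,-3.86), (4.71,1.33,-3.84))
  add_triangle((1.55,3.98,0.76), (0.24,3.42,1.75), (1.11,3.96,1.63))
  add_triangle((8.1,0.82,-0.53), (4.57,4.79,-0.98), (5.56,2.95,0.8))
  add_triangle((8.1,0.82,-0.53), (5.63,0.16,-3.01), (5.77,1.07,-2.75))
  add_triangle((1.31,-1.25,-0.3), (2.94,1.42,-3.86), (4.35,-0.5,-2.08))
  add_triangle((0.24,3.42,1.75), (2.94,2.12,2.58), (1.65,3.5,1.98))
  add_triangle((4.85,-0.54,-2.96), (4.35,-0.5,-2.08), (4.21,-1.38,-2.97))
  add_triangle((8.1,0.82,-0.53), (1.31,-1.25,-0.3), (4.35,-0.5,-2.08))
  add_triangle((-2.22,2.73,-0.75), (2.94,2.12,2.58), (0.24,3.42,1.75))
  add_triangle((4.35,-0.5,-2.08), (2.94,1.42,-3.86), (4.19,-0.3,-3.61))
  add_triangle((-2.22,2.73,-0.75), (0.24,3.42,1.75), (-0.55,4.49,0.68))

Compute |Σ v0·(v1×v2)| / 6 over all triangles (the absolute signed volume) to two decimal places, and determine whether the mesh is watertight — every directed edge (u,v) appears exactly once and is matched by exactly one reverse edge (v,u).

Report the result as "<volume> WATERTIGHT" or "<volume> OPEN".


101.37 OPEN

Per-triangle v0·(v1×v2)/6:
  t1: -0.3124
  t2: +3.5575
  t3: +1.5521
  t4: +0.9940
  t5: +6.0711
  t6: +0.8294
  t7: +1.2752
  t8: +1.4256
  t9: -0.9402
  t10: +2.3599
  t11: +2.0959
  t12: +0.6454
  t13: +0.5177
  t14: +3.8709
  t15: +2.9255
  t16: +1.1890
  t17: +4.6475
  t18: -0.2236
  t19: +1.1401
  t20: +1.4232
  t21: -1.7877
  t22: +13.9907
  t23: +5.5776
  t24: -1.1697
  t25: +20.3942
  t26: +0.4069
  t27: +0.7270
  t28: +0.5424
  t29: -0.9105
  t30: +1.8010
  t31: +2.3652
  t32: +0.3710
  t33: +6.5596
  t34: +1.0725
  t35: +0.3184
  t36: +8.9934
  t37: +3.0457
  t38: +1.5402
  t39: +0.8961
  t40: +0.4285
  t41: +3.0791
  t42: -1.3605
  t43: -1.7244
  t44: +1.1648
Σ = +101.3657 → |volume| = 101.37

Directed edges: 132 total; 4 unmatched, e.g. (0.66,-0.95,-1.99)→(1.31,-1.25,-0.3) → open.


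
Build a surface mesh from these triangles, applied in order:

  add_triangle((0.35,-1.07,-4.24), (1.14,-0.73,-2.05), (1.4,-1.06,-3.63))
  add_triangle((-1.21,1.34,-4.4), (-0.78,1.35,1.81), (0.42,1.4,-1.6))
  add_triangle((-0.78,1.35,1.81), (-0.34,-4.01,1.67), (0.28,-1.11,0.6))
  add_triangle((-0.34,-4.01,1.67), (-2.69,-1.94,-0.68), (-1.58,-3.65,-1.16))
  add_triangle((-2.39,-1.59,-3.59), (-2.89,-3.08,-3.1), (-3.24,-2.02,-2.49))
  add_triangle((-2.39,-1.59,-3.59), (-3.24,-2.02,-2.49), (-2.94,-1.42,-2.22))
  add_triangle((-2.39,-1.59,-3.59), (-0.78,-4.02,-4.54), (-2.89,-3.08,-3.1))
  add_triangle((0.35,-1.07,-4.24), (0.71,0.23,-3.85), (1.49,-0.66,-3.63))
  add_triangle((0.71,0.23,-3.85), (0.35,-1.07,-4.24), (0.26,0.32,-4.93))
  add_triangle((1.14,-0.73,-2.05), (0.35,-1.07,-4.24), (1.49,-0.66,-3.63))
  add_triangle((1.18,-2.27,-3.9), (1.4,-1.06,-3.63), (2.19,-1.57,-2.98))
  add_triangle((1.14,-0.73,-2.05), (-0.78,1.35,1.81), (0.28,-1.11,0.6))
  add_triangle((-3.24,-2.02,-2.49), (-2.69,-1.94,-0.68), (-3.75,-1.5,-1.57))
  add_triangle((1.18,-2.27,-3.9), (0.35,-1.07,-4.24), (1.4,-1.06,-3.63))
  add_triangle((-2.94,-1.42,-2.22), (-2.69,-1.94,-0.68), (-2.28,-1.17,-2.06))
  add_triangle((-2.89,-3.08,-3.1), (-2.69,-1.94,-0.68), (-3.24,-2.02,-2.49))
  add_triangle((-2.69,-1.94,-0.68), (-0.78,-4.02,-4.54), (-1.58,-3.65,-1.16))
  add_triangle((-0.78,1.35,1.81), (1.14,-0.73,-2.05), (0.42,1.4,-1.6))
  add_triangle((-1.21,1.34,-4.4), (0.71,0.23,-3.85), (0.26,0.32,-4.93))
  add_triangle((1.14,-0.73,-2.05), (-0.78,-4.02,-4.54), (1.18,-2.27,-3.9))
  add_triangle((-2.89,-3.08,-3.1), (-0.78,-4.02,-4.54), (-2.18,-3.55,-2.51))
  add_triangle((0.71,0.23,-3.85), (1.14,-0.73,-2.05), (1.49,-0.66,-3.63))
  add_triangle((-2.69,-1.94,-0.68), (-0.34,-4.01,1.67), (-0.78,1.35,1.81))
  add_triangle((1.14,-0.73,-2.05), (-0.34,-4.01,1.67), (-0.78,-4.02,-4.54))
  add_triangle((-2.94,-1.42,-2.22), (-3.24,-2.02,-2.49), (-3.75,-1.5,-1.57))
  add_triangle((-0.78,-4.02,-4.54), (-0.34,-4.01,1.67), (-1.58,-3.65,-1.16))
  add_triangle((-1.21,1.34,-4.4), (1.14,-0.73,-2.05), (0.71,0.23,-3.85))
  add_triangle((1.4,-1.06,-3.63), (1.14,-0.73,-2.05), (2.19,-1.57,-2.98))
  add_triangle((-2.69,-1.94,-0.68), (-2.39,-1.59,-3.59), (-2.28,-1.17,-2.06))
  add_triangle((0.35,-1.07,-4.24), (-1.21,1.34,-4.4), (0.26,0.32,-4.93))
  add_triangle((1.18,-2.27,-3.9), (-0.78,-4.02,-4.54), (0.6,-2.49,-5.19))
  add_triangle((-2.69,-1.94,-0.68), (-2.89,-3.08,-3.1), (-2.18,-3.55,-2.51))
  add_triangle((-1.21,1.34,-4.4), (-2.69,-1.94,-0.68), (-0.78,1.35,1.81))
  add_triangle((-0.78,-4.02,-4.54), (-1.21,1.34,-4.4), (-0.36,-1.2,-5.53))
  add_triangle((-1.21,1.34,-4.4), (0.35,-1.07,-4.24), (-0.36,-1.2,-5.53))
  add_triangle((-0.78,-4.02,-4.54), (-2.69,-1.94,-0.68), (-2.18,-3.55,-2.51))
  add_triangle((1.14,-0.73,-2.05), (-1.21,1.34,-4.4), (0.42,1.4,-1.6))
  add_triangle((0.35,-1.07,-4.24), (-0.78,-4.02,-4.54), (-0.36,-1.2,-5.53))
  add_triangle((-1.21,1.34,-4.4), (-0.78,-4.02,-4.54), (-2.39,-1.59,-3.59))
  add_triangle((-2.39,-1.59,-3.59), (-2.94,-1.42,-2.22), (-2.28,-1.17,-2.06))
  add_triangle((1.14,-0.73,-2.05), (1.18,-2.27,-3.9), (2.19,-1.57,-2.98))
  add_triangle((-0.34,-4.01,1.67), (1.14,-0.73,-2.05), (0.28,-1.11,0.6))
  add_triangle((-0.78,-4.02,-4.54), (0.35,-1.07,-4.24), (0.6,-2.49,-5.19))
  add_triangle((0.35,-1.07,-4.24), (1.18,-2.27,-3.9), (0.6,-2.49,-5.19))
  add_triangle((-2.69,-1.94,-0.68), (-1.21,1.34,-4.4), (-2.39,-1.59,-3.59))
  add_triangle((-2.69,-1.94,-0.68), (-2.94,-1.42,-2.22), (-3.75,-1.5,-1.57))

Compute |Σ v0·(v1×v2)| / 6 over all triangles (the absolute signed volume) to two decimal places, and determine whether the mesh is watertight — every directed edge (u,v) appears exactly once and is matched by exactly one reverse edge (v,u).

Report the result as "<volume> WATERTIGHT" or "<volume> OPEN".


Per-triangle v0·(v1×v2)/6:
  t1: -0.0666
  t2: +2.0543
  t3: +0.6755
  t4: +3.2602
  t5: +1.1627
  t6: +0.3888
  t7: +3.2836
  t8: +0.9398
  t9: +0.5583
  t10: +0.3546
  t11: +0.8494
  t12: +0.2504
  t13: +0.8140
  t14: +0.9125
  t15: -0.1518
  t16: +1.0824
  t17: +3.7091
  t18: +0.2657
  t19: +0.4156
  t20: -0.1831
  t21: +1.9246
  t22: -0.0201
  t23: +4.8935
  t24: +5.6825
  t25: +0.2747
  t26: +4.4901
  t27: -0.5791
  t28: +0.0652
  t29: -0.5460
  t30: +1.4844
  t31: +1.6119
  t32: +1.2265
  t33: +5.5016
  t34: +3.6079
  t35: +1.1964
  t36: -0.8143
  t37: +1.9945
  t38: +1.8180
  t39: +6.4795
  t40: +0.0121
  t41: -0.3323
  t42: +0.6992
  t43: +1.3116
  t44: +0.5598
  t45: +2.7166
  t46: -0.6022
Σ = +65.2320 → |volume| = 65.23

Directed edges: 138 total, each appears once with its reverse present → watertight.

65.23 WATERTIGHT


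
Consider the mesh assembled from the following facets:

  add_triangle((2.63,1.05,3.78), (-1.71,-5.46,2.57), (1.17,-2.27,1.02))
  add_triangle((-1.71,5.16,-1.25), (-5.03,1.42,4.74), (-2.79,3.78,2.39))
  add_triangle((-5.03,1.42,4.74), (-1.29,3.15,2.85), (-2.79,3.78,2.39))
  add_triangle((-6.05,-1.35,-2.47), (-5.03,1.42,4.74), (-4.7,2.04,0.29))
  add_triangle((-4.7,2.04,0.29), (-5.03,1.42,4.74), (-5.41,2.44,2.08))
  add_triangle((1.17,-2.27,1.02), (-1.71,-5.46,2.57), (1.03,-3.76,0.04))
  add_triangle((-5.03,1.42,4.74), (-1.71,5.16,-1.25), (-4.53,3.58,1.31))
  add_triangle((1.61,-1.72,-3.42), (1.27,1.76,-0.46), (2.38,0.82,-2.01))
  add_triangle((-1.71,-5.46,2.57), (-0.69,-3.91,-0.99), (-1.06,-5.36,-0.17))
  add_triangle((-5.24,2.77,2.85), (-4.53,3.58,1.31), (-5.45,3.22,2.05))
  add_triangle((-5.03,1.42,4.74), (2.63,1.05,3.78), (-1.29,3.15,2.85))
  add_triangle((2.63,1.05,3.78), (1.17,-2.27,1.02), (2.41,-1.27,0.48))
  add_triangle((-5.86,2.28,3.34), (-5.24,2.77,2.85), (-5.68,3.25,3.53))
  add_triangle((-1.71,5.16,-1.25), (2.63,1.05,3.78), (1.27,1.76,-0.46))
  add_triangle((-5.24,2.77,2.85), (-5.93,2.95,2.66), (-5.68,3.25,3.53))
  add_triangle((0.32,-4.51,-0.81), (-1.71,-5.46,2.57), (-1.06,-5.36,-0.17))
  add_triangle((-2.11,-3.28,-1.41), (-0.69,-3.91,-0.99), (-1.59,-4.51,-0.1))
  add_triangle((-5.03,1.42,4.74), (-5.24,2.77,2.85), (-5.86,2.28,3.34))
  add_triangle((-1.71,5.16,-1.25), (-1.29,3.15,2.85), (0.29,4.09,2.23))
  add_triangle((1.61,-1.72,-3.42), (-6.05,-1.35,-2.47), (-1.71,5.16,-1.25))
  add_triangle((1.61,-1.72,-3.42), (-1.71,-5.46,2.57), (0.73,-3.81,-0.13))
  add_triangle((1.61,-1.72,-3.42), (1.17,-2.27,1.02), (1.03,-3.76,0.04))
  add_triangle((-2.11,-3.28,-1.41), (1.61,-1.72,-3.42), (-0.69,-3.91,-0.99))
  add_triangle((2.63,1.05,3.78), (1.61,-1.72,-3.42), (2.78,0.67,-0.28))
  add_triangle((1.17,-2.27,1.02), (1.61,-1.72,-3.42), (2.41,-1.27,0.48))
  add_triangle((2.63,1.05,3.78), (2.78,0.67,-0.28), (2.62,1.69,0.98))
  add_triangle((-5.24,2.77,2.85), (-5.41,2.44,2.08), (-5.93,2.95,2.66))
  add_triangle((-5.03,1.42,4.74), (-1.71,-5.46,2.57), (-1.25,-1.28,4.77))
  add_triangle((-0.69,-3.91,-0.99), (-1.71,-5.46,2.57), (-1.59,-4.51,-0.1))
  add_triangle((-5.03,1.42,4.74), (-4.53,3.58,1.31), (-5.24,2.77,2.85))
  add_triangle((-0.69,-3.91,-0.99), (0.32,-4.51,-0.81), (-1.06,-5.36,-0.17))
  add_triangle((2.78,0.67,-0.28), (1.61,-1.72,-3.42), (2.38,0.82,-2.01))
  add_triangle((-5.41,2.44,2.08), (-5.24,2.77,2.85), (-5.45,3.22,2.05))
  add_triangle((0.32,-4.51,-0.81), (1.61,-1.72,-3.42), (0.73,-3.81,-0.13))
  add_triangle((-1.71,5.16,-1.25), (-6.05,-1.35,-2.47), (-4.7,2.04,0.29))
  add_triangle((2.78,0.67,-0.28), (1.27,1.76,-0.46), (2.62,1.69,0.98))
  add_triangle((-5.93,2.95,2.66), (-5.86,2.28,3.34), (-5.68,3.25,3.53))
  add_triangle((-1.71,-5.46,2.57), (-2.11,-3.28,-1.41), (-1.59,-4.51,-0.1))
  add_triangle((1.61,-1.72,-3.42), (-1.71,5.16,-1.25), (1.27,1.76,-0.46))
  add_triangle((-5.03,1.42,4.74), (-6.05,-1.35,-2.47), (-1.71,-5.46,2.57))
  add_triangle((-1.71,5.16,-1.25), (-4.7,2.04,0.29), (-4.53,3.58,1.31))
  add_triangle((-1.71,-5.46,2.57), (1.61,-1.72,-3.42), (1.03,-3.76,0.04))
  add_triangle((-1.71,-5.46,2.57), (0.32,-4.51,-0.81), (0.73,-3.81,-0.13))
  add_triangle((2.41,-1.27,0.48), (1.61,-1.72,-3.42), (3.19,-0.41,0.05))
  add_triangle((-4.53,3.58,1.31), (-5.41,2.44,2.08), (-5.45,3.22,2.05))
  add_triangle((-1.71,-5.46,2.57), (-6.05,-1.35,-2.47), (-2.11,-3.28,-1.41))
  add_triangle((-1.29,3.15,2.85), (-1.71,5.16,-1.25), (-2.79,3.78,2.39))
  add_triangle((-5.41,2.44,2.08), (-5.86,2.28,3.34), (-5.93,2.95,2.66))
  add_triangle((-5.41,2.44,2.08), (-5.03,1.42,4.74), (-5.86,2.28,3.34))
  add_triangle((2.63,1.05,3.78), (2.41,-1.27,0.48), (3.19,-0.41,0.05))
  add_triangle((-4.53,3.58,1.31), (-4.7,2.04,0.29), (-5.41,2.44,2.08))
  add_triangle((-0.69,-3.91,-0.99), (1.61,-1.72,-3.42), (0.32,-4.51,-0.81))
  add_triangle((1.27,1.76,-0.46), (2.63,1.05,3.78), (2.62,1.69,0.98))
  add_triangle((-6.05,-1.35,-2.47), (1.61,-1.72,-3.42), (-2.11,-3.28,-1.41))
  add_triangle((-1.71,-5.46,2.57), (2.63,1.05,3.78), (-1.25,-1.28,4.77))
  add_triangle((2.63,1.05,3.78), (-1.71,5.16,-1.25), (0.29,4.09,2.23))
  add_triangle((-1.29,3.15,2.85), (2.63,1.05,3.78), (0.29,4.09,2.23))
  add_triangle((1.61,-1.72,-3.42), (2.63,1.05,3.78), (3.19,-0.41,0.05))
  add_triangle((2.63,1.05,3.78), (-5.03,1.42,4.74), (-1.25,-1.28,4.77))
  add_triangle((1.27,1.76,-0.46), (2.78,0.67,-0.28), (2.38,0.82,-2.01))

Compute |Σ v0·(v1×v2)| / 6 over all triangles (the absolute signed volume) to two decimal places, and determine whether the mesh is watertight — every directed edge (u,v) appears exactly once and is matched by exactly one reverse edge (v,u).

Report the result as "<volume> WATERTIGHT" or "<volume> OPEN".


286.59 WATERTIGHT

Per-triangle v0·(v1×v2)/6:
  t1: +7.4175
  t2: +6.2404
  t3: +4.6585
  t4: +15.4960
  t5: +1.3626
  t6: +2.8634
  t7: +6.0818
  t8: +0.5280
  t9: +0.2836
  t10: +0.6048
  t11: +12.1602
  t12: +2.9325
  t13: -0.3477
  t14: +6.5161
  t15: -0.0510
  t16: +2.5944
  t17: +1.3395
  t18: +1.2660
  t19: +5.7944
  t20: +23.9400
  t21: -3.6417
  t22: +1.8918
  t23: +3.7006
  t24: +3.3225
  t25: +2.7598
  t26: +1.7440
  t27: -0.0681
  t28: +16.5835
  t29: +1.5386
  t30: +0.8262
  t31: +0.8879
  t32: +2.1010
  t33: +0.5906
  t34: +1.6949
  t35: +14.0613
  t36: +1.0008
  t37: +0.9149
  t38: +1.7130
  t39: +6.0848
  t40: +43.1663
  t41: +5.2797
  t42: +5.1145
  t43: +2.1006
  t44: +2.1147
  t45: +0.2337
  t46: +12.0663
  t47: +4.0772
  t48: +0.3944
  t49: -0.0866
  t50: +2.2351
  t51: +2.1333
  t52: +2.5842
  t53: +0.8848
  t54: +10.3992
  t55: +12.0297
  t56: +2.5398
  t57: +5.2817
  t58: -0.4652
  t59: +13.9648
  t60: +1.1546
Σ = +286.5903 → |volume| = 286.59

Directed edges: 180 total, each appears once with its reverse present → watertight.
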